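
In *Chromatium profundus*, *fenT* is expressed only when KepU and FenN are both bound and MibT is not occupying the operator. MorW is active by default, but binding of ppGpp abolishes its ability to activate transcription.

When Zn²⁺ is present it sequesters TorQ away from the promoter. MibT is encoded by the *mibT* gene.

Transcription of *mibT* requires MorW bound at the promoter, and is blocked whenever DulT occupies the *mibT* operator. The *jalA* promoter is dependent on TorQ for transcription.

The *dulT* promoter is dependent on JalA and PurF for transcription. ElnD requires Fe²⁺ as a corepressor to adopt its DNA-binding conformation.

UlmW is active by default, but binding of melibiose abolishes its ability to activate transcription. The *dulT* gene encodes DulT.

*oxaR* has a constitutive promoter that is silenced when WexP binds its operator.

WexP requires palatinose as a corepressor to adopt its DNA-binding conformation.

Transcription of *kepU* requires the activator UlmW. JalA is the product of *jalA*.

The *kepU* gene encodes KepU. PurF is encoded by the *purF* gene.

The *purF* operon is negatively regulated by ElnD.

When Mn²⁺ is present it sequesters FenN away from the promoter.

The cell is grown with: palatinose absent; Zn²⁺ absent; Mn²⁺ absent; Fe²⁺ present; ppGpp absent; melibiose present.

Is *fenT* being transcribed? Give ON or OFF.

OFF

ppGpp is absent, so MorW is active.
Zn²⁺ is absent, so TorQ is active.
No repressor is bound and TorQ is active, so *jalA* is transcribed.
So JalA is produced and active.
Fe²⁺ is present, so ElnD is active.
With repressor ElnD bound, *purF* is not transcribed.
So PurF is not produced.
Required activator PurF is absent, so *dulT* is not transcribed.
So DulT is not produced.
No repressor is bound and MorW is active, so *mibT* is transcribed.
So MibT is produced and active.
Melibiose is present, so UlmW is inactive.
Required activator UlmW is absent, so *kepU* is not transcribed.
So KepU is not produced.
Mn²⁺ is absent, so FenN is active.
With repressor MibT bound, *fenT* is not transcribed.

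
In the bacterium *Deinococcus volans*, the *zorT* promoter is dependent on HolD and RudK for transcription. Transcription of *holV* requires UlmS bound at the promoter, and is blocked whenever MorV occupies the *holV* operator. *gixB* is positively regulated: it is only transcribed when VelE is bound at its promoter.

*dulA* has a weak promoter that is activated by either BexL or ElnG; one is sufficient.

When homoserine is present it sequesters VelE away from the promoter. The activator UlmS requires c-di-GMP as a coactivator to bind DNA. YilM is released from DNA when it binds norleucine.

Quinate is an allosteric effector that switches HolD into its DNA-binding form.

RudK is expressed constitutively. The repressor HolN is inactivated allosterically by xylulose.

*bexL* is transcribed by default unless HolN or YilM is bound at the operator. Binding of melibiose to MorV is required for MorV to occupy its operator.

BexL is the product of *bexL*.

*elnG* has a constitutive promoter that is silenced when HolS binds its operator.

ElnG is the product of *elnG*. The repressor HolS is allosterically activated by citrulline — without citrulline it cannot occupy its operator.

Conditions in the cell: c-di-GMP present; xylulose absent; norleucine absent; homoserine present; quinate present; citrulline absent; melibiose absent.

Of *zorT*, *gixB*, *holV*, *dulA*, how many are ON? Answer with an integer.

3

Quinate is present, so HolD is active.
RudK is produced constitutively and is active.
No repressor is bound and HolD and RudK are active, so *zorT* is transcribed.
→ *zorT* is ON.
Homoserine is present, so VelE is inactive.
Required activator VelE is absent, so *gixB* is not transcribed.
→ *gixB* is OFF.
c-di-GMP is present, so UlmS is active.
Melibiose is absent, so MorV is inactive.
No repressor is bound and UlmS is active, so *holV* is transcribed.
→ *holV* is ON.
Xylulose is absent, so HolN is active.
Norleucine is absent, so YilM is active.
With repressor HolN bound, *bexL* is not transcribed.
So BexL is not produced.
Citrulline is absent, so HolS is inactive.
With no repressor bound, *elnG* is transcribed.
So ElnG is produced and active.
Activator ElnG is present, so *dulA* is transcribed.
→ *dulA* is ON.
3 of the 4 genes are transcribed.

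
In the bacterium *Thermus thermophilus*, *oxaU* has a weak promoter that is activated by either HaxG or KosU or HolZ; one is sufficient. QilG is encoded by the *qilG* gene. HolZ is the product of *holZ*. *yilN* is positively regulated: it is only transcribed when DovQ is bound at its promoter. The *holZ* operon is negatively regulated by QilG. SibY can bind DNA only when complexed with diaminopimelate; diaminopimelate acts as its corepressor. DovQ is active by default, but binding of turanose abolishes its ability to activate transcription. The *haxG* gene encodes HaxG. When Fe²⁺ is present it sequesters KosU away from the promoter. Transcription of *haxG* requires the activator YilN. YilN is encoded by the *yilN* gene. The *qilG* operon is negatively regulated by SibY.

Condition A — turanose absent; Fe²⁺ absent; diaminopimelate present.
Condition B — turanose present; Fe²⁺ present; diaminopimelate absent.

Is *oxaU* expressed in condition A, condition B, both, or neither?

Condition A:
Turanose is absent, so DovQ is active.
No repressor is bound and DovQ is active, so *yilN* is transcribed.
So YilN is produced and active.
No repressor is bound and YilN is active, so *haxG* is transcribed.
So HaxG is produced and active.
Fe²⁺ is absent, so KosU is active.
Diaminopimelate is present, so SibY is active.
With repressor SibY bound, *qilG* is not transcribed.
So QilG is not produced.
With no repressor bound, *holZ* is transcribed.
So HolZ is produced and active.
Activator HaxG is present, so *oxaU* is transcribed.
→ *oxaU* is ON in A.
Condition B:
Turanose is present, so DovQ is inactive.
Required activator DovQ is absent, so *yilN* is not transcribed.
So YilN is not produced.
Required activator YilN is absent, so *haxG* is not transcribed.
So HaxG is not produced.
Fe²⁺ is present, so KosU is inactive.
Diaminopimelate is absent, so SibY is inactive.
With no repressor bound, *qilG* is transcribed.
So QilG is produced and active.
With repressor QilG bound, *holZ* is not transcribed.
So HolZ is not produced.
No activator is available at the *oxaU* promoter, so *oxaU* is not transcribed.
→ *oxaU* is OFF in B.

A only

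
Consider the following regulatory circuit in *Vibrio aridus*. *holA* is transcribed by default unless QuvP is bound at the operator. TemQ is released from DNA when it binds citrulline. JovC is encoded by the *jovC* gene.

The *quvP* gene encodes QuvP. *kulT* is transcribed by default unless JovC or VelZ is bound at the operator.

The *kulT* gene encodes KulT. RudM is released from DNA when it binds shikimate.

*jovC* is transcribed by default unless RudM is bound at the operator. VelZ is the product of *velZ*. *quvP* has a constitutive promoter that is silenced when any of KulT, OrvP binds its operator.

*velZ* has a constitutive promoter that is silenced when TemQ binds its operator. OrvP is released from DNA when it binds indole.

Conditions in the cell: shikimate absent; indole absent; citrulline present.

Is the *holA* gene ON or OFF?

ON

Shikimate is absent, so RudM is active.
With repressor RudM bound, *jovC* is not transcribed.
So JovC is not produced.
Citrulline is present, so TemQ is inactive.
With no repressor bound, *velZ* is transcribed.
So VelZ is produced and active.
With repressor VelZ bound, *kulT* is not transcribed.
So KulT is not produced.
Indole is absent, so OrvP is active.
With repressor OrvP bound, *quvP* is not transcribed.
So QuvP is not produced.
With no repressor bound, *holA* is transcribed.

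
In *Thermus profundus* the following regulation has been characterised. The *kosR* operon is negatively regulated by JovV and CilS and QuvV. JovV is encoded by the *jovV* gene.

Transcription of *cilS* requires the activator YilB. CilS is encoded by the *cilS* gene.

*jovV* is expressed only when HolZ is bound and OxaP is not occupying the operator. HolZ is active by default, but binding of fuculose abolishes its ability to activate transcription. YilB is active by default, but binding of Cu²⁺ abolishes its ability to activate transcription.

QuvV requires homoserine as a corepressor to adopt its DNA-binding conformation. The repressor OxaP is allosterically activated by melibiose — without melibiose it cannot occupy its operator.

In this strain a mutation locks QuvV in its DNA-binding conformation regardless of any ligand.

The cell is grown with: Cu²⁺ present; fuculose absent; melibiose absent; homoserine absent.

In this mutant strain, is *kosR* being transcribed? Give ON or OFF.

OFF

Fuculose is absent, so HolZ is active.
Melibiose is absent, so OxaP is inactive.
No repressor is bound and HolZ is active, so *jovV* is transcribed.
So JovV is produced and active.
Cu²⁺ is present, so YilB is inactive.
Required activator YilB is absent, so *cilS* is not transcribed.
So CilS is not produced.
QuvV is constitutively active in this strain.
With repressor JovV bound, *kosR* is not transcribed.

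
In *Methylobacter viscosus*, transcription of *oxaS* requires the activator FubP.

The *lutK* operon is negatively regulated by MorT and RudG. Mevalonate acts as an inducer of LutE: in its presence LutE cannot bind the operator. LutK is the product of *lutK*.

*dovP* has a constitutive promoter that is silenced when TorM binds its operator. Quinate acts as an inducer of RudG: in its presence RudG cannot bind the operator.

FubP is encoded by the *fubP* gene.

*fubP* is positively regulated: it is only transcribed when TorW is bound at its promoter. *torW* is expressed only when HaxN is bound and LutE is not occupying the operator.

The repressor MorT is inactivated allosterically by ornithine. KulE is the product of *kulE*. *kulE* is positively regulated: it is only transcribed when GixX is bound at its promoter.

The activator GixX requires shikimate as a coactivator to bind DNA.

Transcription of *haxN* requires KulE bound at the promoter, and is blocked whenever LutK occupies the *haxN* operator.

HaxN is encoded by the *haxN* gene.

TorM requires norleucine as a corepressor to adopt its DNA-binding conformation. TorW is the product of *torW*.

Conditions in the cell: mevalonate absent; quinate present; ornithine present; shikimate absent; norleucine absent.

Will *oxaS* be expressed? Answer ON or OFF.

Ornithine is present, so MorT is inactive.
Quinate is present, so RudG is inactive.
With no repressor bound, *lutK* is transcribed.
So LutK is produced and active.
Shikimate is absent, so GixX is inactive.
Required activator GixX is absent, so *kulE* is not transcribed.
So KulE is not produced.
With repressor LutK bound, *haxN* is not transcribed.
So HaxN is not produced.
Mevalonate is absent, so LutE is active.
With repressor LutE bound, *torW* is not transcribed.
So TorW is not produced.
Required activator TorW is absent, so *fubP* is not transcribed.
So FubP is not produced.
Required activator FubP is absent, so *oxaS* is not transcribed.

OFF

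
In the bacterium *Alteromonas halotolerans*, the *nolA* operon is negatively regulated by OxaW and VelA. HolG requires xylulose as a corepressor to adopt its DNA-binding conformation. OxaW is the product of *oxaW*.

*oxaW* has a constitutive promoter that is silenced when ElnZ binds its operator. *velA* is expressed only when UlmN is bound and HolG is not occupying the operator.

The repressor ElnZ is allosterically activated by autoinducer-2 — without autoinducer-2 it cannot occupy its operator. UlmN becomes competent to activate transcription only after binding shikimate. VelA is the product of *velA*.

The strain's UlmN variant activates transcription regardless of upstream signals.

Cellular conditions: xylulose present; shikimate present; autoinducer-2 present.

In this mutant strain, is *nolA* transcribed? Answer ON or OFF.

Autoinducer-2 is present, so ElnZ is active.
With repressor ElnZ bound, *oxaW* is not transcribed.
So OxaW is not produced.
UlmN is constitutively active in this strain.
Xylulose is present, so HolG is active.
With repressor HolG bound, *velA* is not transcribed.
So VelA is not produced.
With no repressor bound, *nolA* is transcribed.

ON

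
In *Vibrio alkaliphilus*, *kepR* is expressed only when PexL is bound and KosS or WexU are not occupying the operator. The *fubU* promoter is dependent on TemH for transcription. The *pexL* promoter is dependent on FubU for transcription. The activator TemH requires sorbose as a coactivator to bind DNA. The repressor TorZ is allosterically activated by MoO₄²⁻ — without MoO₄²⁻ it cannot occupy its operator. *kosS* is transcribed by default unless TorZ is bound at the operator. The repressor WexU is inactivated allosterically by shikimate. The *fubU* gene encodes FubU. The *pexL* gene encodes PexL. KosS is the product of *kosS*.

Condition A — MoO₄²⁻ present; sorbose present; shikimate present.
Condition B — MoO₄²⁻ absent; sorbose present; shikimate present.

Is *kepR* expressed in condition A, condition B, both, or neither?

A only

Condition A:
MoO₄²⁻ is present, so TorZ is active.
With repressor TorZ bound, *kosS* is not transcribed.
So KosS is not produced.
Sorbose is present, so TemH is active.
No repressor is bound and TemH is active, so *fubU* is transcribed.
So FubU is produced and active.
No repressor is bound and FubU is active, so *pexL* is transcribed.
So PexL is produced and active.
Shikimate is present, so WexU is inactive.
No repressor is bound and PexL is active, so *kepR* is transcribed.
→ *kepR* is ON in A.
Condition B:
MoO₄²⁻ is absent, so TorZ is inactive.
With no repressor bound, *kosS* is transcribed.
So KosS is produced and active.
Sorbose is present, so TemH is active.
No repressor is bound and TemH is active, so *fubU* is transcribed.
So FubU is produced and active.
No repressor is bound and FubU is active, so *pexL* is transcribed.
So PexL is produced and active.
Shikimate is present, so WexU is inactive.
With repressor KosS bound, *kepR* is not transcribed.
→ *kepR* is OFF in B.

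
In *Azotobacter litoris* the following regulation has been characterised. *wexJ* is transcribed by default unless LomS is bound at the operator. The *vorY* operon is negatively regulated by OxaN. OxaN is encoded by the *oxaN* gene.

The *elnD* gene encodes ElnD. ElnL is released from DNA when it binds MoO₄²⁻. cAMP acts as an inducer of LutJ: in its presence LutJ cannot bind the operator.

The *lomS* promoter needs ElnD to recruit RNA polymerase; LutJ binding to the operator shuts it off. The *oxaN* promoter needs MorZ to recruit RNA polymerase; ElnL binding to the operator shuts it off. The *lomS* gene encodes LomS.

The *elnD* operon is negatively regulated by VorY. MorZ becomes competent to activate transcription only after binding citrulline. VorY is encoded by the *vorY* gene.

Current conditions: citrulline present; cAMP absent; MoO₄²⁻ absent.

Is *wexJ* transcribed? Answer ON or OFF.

MoO₄²⁻ is absent, so ElnL is active.
Citrulline is present, so MorZ is active.
With repressor ElnL bound, *oxaN* is not transcribed.
So OxaN is not produced.
With no repressor bound, *vorY* is transcribed.
So VorY is produced and active.
With repressor VorY bound, *elnD* is not transcribed.
So ElnD is not produced.
cAMP is absent, so LutJ is active.
With repressor LutJ bound, *lomS* is not transcribed.
So LomS is not produced.
With no repressor bound, *wexJ* is transcribed.

ON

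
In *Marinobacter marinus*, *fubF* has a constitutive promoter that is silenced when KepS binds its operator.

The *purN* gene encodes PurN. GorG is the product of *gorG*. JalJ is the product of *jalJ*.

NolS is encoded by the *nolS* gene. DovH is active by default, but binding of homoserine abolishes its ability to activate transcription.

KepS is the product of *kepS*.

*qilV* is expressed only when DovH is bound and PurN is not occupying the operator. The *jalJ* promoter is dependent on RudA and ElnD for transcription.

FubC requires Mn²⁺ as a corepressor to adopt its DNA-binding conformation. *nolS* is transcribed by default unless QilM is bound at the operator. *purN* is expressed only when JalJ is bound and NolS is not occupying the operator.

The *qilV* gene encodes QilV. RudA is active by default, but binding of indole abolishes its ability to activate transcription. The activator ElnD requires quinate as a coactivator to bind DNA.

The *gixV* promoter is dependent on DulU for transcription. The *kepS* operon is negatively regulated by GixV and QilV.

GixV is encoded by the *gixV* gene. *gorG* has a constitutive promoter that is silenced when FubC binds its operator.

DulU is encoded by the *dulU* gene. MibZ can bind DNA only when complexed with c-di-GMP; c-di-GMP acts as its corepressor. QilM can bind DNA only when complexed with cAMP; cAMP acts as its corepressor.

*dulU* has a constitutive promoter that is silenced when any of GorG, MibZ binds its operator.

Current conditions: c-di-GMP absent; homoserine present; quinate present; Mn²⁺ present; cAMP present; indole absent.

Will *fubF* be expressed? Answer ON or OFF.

Mn²⁺ is present, so FubC is active.
With repressor FubC bound, *gorG* is not transcribed.
So GorG is not produced.
c-di-GMP is absent, so MibZ is inactive.
With no repressor bound, *dulU* is transcribed.
So DulU is produced and active.
No repressor is bound and DulU is active, so *gixV* is transcribed.
So GixV is produced and active.
cAMP is present, so QilM is active.
With repressor QilM bound, *nolS* is not transcribed.
So NolS is not produced.
Indole is absent, so RudA is active.
Quinate is present, so ElnD is active.
No repressor is bound and RudA and ElnD are active, so *jalJ* is transcribed.
So JalJ is produced and active.
No repressor is bound and JalJ is active, so *purN* is transcribed.
So PurN is produced and active.
Homoserine is present, so DovH is inactive.
With repressor PurN bound, *qilV* is not transcribed.
So QilV is not produced.
With repressor GixV bound, *kepS* is not transcribed.
So KepS is not produced.
With no repressor bound, *fubF* is transcribed.

ON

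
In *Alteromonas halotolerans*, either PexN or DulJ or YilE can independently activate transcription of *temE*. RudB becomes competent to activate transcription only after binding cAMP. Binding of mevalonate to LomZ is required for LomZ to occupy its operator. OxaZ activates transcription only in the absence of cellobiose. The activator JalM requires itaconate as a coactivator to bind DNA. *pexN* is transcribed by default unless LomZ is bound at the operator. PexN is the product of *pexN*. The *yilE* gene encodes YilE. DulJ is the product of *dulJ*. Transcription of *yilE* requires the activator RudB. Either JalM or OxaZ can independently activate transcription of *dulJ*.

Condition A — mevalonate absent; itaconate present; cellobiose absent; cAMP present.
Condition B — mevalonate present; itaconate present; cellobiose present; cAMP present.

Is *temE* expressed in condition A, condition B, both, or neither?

Condition A:
Mevalonate is absent, so LomZ is inactive.
With no repressor bound, *pexN* is transcribed.
So PexN is produced and active.
Itaconate is present, so JalM is active.
Cellobiose is absent, so OxaZ is active.
Activator JalM is present, so *dulJ* is transcribed.
So DulJ is produced and active.
cAMP is present, so RudB is active.
No repressor is bound and RudB is active, so *yilE* is transcribed.
So YilE is produced and active.
Activator PexN is present, so *temE* is transcribed.
→ *temE* is ON in A.
Condition B:
Mevalonate is present, so LomZ is active.
With repressor LomZ bound, *pexN* is not transcribed.
So PexN is not produced.
Itaconate is present, so JalM is active.
Cellobiose is present, so OxaZ is inactive.
Activator JalM is present, so *dulJ* is transcribed.
So DulJ is produced and active.
cAMP is present, so RudB is active.
No repressor is bound and RudB is active, so *yilE* is transcribed.
So YilE is produced and active.
Activator DulJ is present, so *temE* is transcribed.
→ *temE* is ON in B.

both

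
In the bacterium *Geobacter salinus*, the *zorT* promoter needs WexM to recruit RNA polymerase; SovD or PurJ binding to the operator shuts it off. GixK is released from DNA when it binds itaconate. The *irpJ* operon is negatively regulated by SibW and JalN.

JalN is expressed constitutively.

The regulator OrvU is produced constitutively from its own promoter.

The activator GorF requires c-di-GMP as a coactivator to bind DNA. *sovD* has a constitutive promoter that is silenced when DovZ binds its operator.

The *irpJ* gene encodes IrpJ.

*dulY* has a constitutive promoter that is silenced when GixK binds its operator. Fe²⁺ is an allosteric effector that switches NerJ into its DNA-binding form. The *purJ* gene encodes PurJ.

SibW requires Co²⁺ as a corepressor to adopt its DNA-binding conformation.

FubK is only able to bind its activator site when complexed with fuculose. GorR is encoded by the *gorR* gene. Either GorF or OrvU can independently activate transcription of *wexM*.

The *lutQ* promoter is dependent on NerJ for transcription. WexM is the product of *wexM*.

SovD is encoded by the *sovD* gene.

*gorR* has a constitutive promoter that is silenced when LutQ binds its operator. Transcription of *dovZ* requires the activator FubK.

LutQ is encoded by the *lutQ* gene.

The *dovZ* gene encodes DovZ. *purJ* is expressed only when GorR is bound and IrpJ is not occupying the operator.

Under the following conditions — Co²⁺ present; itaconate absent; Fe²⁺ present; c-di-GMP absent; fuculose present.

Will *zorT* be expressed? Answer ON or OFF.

ON

c-di-GMP is absent, so GorF is inactive.
OrvU is produced constitutively and is active.
Activator OrvU is present, so *wexM* is transcribed.
So WexM is produced and active.
Fuculose is present, so FubK is active.
No repressor is bound and FubK is active, so *dovZ* is transcribed.
So DovZ is produced and active.
With repressor DovZ bound, *sovD* is not transcribed.
So SovD is not produced.
Co²⁺ is present, so SibW is active.
JalN is produced constitutively and is active.
With repressor SibW bound, *irpJ* is not transcribed.
So IrpJ is not produced.
Fe²⁺ is present, so NerJ is active.
No repressor is bound and NerJ is active, so *lutQ* is transcribed.
So LutQ is produced and active.
With repressor LutQ bound, *gorR* is not transcribed.
So GorR is not produced.
Required activator GorR is absent, so *purJ* is not transcribed.
So PurJ is not produced.
No repressor is bound and WexM is active, so *zorT* is transcribed.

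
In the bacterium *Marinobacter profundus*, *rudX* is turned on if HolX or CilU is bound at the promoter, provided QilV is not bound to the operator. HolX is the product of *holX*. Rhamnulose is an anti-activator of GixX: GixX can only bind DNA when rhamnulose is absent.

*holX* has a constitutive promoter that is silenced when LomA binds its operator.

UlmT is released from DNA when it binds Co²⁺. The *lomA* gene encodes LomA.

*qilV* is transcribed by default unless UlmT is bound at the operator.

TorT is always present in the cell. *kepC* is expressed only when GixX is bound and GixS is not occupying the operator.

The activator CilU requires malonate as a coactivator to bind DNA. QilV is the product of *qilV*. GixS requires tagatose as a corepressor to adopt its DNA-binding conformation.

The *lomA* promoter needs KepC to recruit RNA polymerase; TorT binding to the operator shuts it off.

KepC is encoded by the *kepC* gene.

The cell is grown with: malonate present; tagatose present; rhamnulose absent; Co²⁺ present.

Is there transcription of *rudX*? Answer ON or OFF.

Co²⁺ is present, so UlmT is inactive.
With no repressor bound, *qilV* is transcribed.
So QilV is produced and active.
TorT is produced constitutively and is active.
Rhamnulose is absent, so GixX is active.
Tagatose is present, so GixS is active.
With repressor GixS bound, *kepC* is not transcribed.
So KepC is not produced.
With repressor TorT bound, *lomA* is not transcribed.
So LomA is not produced.
With no repressor bound, *holX* is transcribed.
So HolX is produced and active.
Malonate is present, so CilU is active.
With repressor QilV bound, *rudX* is not transcribed.

OFF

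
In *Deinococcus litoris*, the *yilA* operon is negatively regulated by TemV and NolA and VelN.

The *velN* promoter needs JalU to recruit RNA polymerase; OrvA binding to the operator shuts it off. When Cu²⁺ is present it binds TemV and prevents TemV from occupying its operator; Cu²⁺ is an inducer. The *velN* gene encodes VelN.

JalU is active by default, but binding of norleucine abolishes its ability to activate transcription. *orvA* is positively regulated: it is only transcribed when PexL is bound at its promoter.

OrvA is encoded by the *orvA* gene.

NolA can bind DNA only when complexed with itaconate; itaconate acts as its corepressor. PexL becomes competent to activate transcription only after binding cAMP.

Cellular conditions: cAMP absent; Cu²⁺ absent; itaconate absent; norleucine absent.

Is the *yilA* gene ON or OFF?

Cu²⁺ is absent, so TemV is active.
Itaconate is absent, so NolA is inactive.
cAMP is absent, so PexL is inactive.
Required activator PexL is absent, so *orvA* is not transcribed.
So OrvA is not produced.
Norleucine is absent, so JalU is active.
No repressor is bound and JalU is active, so *velN* is transcribed.
So VelN is produced and active.
With repressor TemV bound, *yilA* is not transcribed.

OFF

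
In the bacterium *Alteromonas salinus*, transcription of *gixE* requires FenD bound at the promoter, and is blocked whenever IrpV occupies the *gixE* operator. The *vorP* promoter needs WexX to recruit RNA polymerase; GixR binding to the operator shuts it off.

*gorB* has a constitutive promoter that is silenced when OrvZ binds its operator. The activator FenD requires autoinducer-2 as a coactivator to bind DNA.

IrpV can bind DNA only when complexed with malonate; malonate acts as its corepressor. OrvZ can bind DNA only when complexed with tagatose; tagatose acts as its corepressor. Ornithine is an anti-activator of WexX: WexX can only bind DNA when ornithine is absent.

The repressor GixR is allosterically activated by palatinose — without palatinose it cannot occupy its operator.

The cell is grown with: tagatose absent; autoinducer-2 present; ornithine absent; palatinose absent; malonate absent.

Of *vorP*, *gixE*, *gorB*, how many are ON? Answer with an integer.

Palatinose is absent, so GixR is inactive.
Ornithine is absent, so WexX is active.
No repressor is bound and WexX is active, so *vorP* is transcribed.
→ *vorP* is ON.
Autoinducer-2 is present, so FenD is active.
Malonate is absent, so IrpV is inactive.
No repressor is bound and FenD is active, so *gixE* is transcribed.
→ *gixE* is ON.
Tagatose is absent, so OrvZ is inactive.
With no repressor bound, *gorB* is transcribed.
→ *gorB* is ON.
3 of the 3 genes are transcribed.

3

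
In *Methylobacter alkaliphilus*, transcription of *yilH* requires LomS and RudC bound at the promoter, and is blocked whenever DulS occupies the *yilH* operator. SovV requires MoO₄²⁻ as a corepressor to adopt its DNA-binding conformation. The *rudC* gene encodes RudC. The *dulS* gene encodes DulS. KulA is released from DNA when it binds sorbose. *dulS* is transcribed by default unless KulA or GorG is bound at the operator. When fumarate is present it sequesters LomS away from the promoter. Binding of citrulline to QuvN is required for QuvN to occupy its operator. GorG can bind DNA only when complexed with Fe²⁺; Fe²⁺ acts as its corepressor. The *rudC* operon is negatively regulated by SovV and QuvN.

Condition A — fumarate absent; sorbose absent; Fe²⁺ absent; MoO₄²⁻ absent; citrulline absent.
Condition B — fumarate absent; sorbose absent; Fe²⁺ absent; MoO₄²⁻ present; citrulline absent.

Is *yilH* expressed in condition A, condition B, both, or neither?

Condition A:
Fumarate is absent, so LomS is active.
Sorbose is absent, so KulA is active.
Fe²⁺ is absent, so GorG is inactive.
With repressor KulA bound, *dulS* is not transcribed.
So DulS is not produced.
MoO₄²⁻ is absent, so SovV is inactive.
Citrulline is absent, so QuvN is inactive.
With no repressor bound, *rudC* is transcribed.
So RudC is produced and active.
No repressor is bound and LomS and RudC are active, so *yilH* is transcribed.
→ *yilH* is ON in A.
Condition B:
Fumarate is absent, so LomS is active.
Sorbose is absent, so KulA is active.
Fe²⁺ is absent, so GorG is inactive.
With repressor KulA bound, *dulS* is not transcribed.
So DulS is not produced.
MoO₄²⁻ is present, so SovV is active.
Citrulline is absent, so QuvN is inactive.
With repressor SovV bound, *rudC* is not transcribed.
So RudC is not produced.
Required activator RudC is absent, so *yilH* is not transcribed.
→ *yilH* is OFF in B.

A only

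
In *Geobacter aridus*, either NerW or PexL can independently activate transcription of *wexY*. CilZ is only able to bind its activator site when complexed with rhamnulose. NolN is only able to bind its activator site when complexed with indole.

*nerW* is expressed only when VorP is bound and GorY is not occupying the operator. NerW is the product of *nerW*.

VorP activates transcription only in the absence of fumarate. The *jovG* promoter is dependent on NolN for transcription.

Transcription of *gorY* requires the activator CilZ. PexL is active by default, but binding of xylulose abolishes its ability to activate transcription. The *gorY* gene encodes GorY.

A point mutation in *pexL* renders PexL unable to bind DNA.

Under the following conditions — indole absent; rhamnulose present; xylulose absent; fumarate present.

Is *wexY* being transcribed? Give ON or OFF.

Fumarate is present, so VorP is inactive.
Rhamnulose is present, so CilZ is active.
No repressor is bound and CilZ is active, so *gorY* is transcribed.
So GorY is produced and active.
With repressor GorY bound, *nerW* is not transcribed.
So NerW is not produced.
PexL is non-functional in this strain, so it has no effect.
No activator is available at the *wexY* promoter, so *wexY* is not transcribed.

OFF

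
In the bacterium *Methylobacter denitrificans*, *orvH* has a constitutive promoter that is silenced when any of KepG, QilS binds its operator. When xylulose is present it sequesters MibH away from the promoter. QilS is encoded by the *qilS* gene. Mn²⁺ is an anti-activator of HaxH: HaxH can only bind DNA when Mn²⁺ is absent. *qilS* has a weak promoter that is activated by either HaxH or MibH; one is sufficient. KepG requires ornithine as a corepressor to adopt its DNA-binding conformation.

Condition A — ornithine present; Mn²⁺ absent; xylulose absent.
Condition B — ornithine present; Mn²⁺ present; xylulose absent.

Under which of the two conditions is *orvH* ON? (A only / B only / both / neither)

Condition A:
Ornithine is present, so KepG is active.
Mn²⁺ is absent, so HaxH is active.
Xylulose is absent, so MibH is active.
Activator HaxH is present, so *qilS* is transcribed.
So QilS is produced and active.
With repressor KepG bound, *orvH* is not transcribed.
→ *orvH* is OFF in A.
Condition B:
Ornithine is present, so KepG is active.
Mn²⁺ is present, so HaxH is inactive.
Xylulose is absent, so MibH is active.
Activator MibH is present, so *qilS* is transcribed.
So QilS is produced and active.
With repressor KepG bound, *orvH* is not transcribed.
→ *orvH* is OFF in B.

neither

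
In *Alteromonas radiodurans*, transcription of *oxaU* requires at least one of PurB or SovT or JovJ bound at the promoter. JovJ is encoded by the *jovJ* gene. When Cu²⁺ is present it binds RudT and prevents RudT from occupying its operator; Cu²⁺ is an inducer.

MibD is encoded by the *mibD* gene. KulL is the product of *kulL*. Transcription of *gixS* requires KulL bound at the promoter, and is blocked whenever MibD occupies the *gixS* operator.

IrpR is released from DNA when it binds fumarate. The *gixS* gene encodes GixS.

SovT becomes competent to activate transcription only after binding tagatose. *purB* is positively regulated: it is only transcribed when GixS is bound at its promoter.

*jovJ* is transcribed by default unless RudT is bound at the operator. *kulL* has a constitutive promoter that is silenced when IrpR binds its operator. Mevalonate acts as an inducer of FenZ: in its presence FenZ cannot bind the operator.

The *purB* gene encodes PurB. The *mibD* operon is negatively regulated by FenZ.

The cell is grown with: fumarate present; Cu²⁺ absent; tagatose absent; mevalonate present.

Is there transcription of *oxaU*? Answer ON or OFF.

Mevalonate is present, so FenZ is inactive.
With no repressor bound, *mibD* is transcribed.
So MibD is produced and active.
Fumarate is present, so IrpR is inactive.
With no repressor bound, *kulL* is transcribed.
So KulL is produced and active.
With repressor MibD bound, *gixS* is not transcribed.
So GixS is not produced.
Required activator GixS is absent, so *purB* is not transcribed.
So PurB is not produced.
Tagatose is absent, so SovT is inactive.
Cu²⁺ is absent, so RudT is active.
With repressor RudT bound, *jovJ* is not transcribed.
So JovJ is not produced.
No activator is available at the *oxaU* promoter, so *oxaU* is not transcribed.

OFF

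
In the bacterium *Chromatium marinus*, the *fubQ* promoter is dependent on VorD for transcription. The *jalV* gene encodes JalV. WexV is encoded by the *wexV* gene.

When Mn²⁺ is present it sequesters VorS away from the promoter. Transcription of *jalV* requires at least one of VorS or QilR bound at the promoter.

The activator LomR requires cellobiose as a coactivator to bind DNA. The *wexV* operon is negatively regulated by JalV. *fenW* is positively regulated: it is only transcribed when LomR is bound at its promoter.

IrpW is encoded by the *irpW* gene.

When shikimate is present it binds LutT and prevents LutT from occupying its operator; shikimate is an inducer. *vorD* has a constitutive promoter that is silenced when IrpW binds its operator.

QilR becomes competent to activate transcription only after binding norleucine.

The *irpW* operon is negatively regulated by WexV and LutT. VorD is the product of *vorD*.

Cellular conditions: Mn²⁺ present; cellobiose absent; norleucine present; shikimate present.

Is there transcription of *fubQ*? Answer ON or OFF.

OFF

Mn²⁺ is present, so VorS is inactive.
Norleucine is present, so QilR is active.
Activator QilR is present, so *jalV* is transcribed.
So JalV is produced and active.
With repressor JalV bound, *wexV* is not transcribed.
So WexV is not produced.
Shikimate is present, so LutT is inactive.
With no repressor bound, *irpW* is transcribed.
So IrpW is produced and active.
With repressor IrpW bound, *vorD* is not transcribed.
So VorD is not produced.
Required activator VorD is absent, so *fubQ* is not transcribed.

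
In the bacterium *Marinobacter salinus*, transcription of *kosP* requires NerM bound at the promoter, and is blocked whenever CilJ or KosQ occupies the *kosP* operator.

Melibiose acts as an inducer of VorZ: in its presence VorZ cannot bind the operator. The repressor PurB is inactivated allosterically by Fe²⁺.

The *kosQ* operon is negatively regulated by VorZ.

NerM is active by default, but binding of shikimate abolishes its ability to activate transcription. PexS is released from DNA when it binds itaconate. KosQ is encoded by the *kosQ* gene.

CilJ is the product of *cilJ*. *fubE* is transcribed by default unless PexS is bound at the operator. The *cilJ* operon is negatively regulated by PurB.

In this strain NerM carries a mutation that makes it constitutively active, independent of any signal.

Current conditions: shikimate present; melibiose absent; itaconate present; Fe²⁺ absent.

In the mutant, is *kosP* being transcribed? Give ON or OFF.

ON

Fe²⁺ is absent, so PurB is active.
With repressor PurB bound, *cilJ* is not transcribed.
So CilJ is not produced.
Melibiose is absent, so VorZ is active.
With repressor VorZ bound, *kosQ* is not transcribed.
So KosQ is not produced.
NerM is constitutively active in this strain.
No repressor is bound and NerM is active, so *kosP* is transcribed.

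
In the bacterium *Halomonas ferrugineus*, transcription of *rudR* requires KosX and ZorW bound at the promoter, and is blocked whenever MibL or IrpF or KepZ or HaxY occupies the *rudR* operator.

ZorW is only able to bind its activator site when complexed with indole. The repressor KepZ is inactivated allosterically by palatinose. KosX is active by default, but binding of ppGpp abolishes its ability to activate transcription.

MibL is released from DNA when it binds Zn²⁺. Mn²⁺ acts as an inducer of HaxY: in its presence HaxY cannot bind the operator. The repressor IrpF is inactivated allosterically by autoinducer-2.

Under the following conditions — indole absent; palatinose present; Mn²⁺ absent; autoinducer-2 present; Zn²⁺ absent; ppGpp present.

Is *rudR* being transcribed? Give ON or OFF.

OFF

Zn²⁺ is absent, so MibL is active.
ppGpp is present, so KosX is inactive.
Autoinducer-2 is present, so IrpF is inactive.
Palatinose is present, so KepZ is inactive.
Mn²⁺ is absent, so HaxY is active.
Indole is absent, so ZorW is inactive.
With repressor MibL bound, *rudR* is not transcribed.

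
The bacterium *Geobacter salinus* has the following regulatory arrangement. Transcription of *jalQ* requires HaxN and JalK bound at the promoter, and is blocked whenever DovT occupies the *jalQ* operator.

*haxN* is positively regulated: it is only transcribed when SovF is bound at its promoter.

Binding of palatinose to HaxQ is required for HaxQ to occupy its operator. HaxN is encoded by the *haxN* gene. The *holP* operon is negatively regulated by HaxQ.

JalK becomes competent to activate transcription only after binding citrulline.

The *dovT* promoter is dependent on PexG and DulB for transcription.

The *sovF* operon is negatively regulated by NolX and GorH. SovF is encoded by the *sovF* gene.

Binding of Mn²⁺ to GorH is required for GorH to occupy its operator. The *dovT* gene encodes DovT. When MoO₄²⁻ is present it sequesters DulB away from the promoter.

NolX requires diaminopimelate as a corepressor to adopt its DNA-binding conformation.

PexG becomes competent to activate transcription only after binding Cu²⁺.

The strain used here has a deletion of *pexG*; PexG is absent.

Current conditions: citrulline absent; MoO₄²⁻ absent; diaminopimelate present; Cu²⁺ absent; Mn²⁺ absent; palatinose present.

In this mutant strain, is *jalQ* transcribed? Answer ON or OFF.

Diaminopimelate is present, so NolX is active.
Mn²⁺ is absent, so GorH is inactive.
With repressor NolX bound, *sovF* is not transcribed.
So SovF is not produced.
Required activator SovF is absent, so *haxN* is not transcribed.
So HaxN is not produced.
PexG is non-functional in this strain, so it has no effect.
MoO₄²⁻ is absent, so DulB is active.
Required activator PexG is absent, so *dovT* is not transcribed.
So DovT is not produced.
Citrulline is absent, so JalK is inactive.
Required activator HaxN is absent, so *jalQ* is not transcribed.

OFF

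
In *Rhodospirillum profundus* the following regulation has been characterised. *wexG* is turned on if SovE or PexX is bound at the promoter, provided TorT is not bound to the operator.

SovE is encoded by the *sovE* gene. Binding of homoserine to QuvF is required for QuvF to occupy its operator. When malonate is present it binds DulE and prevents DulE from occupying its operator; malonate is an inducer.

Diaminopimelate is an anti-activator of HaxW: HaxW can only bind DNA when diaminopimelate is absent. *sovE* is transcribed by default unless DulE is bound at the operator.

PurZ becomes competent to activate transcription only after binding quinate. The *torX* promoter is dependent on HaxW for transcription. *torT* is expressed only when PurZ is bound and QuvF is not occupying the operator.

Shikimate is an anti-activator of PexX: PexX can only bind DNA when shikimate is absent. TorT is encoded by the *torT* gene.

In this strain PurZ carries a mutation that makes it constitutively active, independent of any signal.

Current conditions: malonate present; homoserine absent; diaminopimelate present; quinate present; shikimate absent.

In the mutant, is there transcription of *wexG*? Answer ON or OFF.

Malonate is present, so DulE is inactive.
With no repressor bound, *sovE* is transcribed.
So SovE is produced and active.
Shikimate is absent, so PexX is active.
Homoserine is absent, so QuvF is inactive.
PurZ is constitutively active in this strain.
No repressor is bound and PurZ is active, so *torT* is transcribed.
So TorT is produced and active.
With repressor TorT bound, *wexG* is not transcribed.

OFF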